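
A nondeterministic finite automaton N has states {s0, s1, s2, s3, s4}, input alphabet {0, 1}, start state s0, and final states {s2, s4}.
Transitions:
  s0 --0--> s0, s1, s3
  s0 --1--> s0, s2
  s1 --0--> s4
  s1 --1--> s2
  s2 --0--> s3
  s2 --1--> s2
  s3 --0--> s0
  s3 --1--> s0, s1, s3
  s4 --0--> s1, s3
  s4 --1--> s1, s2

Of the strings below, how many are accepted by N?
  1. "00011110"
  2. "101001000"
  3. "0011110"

"00011110": accepted
"101001000": accepted
"0011110": accepted

3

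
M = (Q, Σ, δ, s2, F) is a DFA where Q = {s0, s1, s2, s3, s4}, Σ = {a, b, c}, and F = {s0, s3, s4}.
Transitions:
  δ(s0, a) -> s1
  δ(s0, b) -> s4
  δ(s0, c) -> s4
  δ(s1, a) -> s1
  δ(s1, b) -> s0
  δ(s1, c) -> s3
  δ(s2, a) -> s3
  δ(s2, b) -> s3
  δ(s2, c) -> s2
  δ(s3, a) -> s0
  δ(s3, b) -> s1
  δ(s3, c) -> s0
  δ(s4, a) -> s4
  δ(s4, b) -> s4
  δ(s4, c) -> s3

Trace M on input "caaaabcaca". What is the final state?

s2 --c--> s2
s2 --a--> s3
s3 --a--> s0
s0 --a--> s1
s1 --a--> s1
s1 --b--> s0
s0 --c--> s4
s4 --a--> s4
s4 --c--> s3
s3 --a--> s0

s0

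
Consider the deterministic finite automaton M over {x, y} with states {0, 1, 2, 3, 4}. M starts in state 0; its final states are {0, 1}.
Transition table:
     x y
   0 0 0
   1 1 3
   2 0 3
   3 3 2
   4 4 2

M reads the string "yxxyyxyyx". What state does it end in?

0

0 --y--> 0
0 --x--> 0
0 --x--> 0
0 --y--> 0
0 --y--> 0
0 --x--> 0
0 --y--> 0
0 --y--> 0
0 --x--> 0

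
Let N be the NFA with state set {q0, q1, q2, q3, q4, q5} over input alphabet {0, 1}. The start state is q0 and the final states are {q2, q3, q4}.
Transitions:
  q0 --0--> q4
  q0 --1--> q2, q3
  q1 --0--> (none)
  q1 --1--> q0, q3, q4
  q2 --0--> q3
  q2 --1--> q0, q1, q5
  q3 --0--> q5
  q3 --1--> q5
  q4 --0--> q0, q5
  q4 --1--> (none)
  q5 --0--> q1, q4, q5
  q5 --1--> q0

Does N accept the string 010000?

Start: {q0}
read 0: {q4}
read 1: {}
The reachable set is empty and stays empty for the remaining 4 symbols.
Reachable ∩ accepting = {} — empty.

rejected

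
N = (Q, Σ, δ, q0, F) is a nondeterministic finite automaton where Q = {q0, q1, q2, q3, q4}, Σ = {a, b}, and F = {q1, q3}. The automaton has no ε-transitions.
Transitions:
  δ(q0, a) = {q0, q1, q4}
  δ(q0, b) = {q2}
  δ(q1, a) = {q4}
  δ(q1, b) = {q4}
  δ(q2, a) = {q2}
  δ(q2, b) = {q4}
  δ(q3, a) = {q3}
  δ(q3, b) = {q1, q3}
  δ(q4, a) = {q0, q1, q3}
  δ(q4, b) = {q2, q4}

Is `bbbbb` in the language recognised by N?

Start: {q0}
read b: {q2}
read b: {q4}
read b: {q2, q4}
read b: {q2, q4}
read b: {q2, q4}
Reachable ∩ accepting = {} — empty.

rejected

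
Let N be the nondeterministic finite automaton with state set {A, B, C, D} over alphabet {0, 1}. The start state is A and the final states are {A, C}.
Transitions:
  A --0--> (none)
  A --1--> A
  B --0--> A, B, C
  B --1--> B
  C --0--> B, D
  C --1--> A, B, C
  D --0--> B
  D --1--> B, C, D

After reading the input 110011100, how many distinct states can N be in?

Start: {A}
read 1: {A}
read 1: {A}
read 0: {}
The reachable set is empty and stays empty for the remaining 6 symbols.
Final reachable set {} has 0 states.

0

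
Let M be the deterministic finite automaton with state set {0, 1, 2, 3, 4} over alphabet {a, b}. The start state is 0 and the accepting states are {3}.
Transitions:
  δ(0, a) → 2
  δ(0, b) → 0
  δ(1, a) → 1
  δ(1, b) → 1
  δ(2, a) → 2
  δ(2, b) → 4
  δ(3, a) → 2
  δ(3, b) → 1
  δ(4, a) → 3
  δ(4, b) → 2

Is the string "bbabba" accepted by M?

rejected

0 --b--> 0
0 --b--> 0
0 --a--> 2
2 --b--> 4
4 --b--> 2
2 --a--> 2
End in state 2, which is not an accepting state.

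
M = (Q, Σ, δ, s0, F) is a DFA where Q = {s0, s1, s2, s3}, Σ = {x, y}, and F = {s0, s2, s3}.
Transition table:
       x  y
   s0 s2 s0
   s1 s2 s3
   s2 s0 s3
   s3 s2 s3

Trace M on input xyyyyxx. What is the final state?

s0 --x--> s2
s2 --y--> s3
s3 --y--> s3
s3 --y--> s3
s3 --y--> s3
s3 --x--> s2
s2 --x--> s0

s0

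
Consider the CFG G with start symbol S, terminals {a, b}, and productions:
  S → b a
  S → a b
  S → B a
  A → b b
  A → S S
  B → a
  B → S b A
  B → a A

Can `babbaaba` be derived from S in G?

yes

S ⇒ Ba ⇒ SbAa ⇒ babAa ⇒ babSSa ⇒ babbaSa ⇒ babbaaba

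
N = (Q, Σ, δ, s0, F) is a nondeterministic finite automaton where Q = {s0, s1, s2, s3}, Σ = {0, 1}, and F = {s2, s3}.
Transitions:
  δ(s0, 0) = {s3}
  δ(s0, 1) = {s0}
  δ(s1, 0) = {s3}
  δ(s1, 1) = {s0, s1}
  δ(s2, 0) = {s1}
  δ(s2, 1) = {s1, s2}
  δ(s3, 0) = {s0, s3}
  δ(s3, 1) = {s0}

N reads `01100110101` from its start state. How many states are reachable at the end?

Start: {s0}
read 0: {s3}
read 1: {s0}
read 1: {s0}
read 0: {s3}
read 0: {s0, s3}
read 1: {s0}
read 1: {s0}
read 0: {s3}
read 1: {s0}
read 0: {s3}
read 1: {s0}
Final reachable set {s0} has 1 state.

1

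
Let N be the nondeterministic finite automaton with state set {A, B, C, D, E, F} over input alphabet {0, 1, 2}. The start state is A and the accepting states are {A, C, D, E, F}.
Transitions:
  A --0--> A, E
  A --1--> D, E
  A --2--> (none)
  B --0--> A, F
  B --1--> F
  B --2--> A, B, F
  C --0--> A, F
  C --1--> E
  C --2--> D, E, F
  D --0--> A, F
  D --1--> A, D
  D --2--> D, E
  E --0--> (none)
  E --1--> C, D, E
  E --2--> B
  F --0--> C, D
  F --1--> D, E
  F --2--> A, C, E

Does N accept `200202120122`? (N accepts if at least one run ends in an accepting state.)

Start: {A}
read 2: {}
The reachable set is empty and stays empty for the remaining 11 symbols.
Reachable ∩ accepting = {} — empty.

rejected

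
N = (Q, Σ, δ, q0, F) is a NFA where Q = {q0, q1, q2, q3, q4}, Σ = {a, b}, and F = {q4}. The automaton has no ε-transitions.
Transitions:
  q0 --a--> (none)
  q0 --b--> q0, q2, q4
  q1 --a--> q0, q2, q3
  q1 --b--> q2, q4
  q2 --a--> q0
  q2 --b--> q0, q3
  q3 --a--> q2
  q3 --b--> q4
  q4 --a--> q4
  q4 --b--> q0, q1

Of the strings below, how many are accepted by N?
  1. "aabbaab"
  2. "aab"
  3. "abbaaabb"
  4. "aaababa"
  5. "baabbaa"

1

"aabbaab": rejected
"aab": rejected
"abbaaabb": rejected
"aaababa": rejected
"baabbaa": accepted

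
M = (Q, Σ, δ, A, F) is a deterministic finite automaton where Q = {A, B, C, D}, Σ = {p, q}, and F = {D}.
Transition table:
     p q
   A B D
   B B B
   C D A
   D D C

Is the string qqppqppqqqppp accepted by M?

A --q--> D
D --q--> C
C --p--> D
D --p--> D
D --q--> C
C --p--> D
D --p--> D
D --q--> C
C --q--> A
A --q--> D
D --p--> D
D --p--> D
D --p--> D
End in state D, which is an accepting state.

accepted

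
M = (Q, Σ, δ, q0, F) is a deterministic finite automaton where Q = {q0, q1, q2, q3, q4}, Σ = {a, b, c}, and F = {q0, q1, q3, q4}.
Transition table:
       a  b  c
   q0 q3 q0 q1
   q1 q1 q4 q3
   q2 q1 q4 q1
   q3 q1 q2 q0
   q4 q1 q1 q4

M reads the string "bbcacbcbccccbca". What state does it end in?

q0 --b--> q0
q0 --b--> q0
q0 --c--> q1
q1 --a--> q1
q1 --c--> q3
q3 --b--> q2
q2 --c--> q1
q1 --b--> q4
q4 --c--> q4
q4 --c--> q4
q4 --c--> q4
q4 --c--> q4
q4 --b--> q1
q1 --c--> q3
q3 --a--> q1

q1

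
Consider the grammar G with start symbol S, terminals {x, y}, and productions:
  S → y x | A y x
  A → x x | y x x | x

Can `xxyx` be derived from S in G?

yes

S ⇒ Ayx ⇒ xxyx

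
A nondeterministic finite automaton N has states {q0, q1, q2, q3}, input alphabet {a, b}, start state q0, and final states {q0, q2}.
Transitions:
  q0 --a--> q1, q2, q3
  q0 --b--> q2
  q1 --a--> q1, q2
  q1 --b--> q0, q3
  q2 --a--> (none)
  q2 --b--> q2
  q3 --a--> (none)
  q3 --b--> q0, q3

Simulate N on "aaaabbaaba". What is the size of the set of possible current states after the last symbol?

3

Start: {q0}
read a: {q1, q2, q3}
read a: {q1, q2}
read a: {q1, q2}
read a: {q1, q2}
read b: {q0, q2, q3}
read b: {q0, q2, q3}
read a: {q1, q2, q3}
read a: {q1, q2}
read b: {q0, q2, q3}
read a: {q1, q2, q3}
Final reachable set {q1, q2, q3} has 3 states.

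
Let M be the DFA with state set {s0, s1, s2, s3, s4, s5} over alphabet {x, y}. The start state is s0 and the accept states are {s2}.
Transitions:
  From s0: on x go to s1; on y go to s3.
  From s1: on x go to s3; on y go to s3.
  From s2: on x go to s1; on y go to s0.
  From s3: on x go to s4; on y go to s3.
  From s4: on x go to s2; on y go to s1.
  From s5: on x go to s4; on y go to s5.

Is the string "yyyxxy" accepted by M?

rejected

s0 --y--> s3
s3 --y--> s3
s3 --y--> s3
s3 --x--> s4
s4 --x--> s2
s2 --y--> s0
End in state s0, which is not an accepting state.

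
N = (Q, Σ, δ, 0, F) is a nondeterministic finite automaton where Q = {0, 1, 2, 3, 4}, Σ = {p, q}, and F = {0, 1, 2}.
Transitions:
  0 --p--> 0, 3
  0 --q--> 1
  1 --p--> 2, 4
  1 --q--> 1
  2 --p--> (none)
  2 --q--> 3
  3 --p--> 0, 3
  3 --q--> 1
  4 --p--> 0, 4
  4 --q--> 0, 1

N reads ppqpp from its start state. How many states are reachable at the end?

2

Start: {0}
read p: {0, 3}
read p: {0, 3}
read q: {1}
read p: {2, 4}
read p: {0, 4}
Final reachable set {0, 4} has 2 states.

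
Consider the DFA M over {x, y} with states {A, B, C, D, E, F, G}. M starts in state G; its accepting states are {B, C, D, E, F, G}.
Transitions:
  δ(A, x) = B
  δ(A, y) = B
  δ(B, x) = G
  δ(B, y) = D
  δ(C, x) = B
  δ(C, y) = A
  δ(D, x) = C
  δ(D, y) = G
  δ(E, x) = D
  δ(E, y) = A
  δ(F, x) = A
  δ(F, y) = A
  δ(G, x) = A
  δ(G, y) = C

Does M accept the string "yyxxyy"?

rejected

G --y--> C
C --y--> A
A --x--> B
B --x--> G
G --y--> C
C --y--> A
End in state A, which is not an accepting state.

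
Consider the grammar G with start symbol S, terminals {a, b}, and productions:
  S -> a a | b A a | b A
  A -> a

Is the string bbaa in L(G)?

no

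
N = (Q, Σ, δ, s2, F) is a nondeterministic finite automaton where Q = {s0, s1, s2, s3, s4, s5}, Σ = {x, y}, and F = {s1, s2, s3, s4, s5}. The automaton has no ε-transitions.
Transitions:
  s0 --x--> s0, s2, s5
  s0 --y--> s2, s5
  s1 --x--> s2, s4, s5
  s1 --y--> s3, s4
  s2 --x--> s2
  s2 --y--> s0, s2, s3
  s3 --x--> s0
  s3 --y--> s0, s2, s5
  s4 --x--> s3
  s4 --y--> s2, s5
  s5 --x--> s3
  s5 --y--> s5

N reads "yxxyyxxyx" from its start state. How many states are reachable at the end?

Start: {s2}
read y: {s0, s2, s3}
read x: {s0, s2, s5}
read x: {s0, s2, s3, s5}
read y: {s0, s2, s3, s5}
read y: {s0, s2, s3, s5}
read x: {s0, s2, s3, s5}
read x: {s0, s2, s3, s5}
read y: {s0, s2, s3, s5}
read x: {s0, s2, s3, s5}
Final reachable set {s0, s2, s3, s5} has 4 states.

4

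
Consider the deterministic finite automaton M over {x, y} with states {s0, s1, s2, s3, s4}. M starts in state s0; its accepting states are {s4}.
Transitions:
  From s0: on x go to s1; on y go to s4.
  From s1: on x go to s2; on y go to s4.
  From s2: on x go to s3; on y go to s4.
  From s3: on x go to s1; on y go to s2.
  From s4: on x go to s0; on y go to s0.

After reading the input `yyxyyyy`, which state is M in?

s0

s0 --y--> s4
s4 --y--> s0
s0 --x--> s1
s1 --y--> s4
s4 --y--> s0
s0 --y--> s4
s4 --y--> s0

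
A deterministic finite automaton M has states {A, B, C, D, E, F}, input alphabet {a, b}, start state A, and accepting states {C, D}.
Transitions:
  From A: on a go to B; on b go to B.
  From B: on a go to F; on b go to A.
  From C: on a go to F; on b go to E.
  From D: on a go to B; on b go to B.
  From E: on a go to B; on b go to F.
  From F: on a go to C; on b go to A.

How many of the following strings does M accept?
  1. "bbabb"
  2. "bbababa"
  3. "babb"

"bbabb": rejected
"bbababa": rejected
"babb": rejected

0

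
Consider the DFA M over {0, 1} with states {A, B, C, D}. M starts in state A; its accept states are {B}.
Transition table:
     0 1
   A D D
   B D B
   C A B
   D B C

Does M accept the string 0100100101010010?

A --0--> D
D --1--> C
C --0--> A
A --0--> D
D --1--> C
C --0--> A
A --0--> D
D --1--> C
C --0--> A
A --1--> D
D --0--> B
B --1--> B
B --0--> D
D --0--> B
B --1--> B
B --0--> D
End in state D, which is not an accepting state.

rejected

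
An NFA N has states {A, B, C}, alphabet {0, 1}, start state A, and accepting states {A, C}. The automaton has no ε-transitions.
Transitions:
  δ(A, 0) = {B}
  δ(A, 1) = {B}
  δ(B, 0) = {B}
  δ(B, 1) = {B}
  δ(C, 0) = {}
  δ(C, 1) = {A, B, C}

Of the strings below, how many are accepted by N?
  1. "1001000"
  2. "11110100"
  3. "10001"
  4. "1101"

0

"1001000": rejected
"11110100": rejected
"10001": rejected
"1101": rejected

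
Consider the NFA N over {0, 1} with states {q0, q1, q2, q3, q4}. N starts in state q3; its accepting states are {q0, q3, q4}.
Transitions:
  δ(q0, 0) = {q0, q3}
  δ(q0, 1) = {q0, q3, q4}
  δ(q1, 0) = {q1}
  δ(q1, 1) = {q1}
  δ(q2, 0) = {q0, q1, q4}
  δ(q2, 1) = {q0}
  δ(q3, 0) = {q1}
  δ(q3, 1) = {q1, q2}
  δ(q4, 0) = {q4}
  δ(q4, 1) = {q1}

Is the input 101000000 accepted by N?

Start: {q3}
read 1: {q1, q2}
read 0: {q0, q1, q4}
read 1: {q0, q1, q3, q4}
read 0: {q0, q1, q3, q4}
read 0: {q0, q1, q3, q4}
read 0: {q0, q1, q3, q4}
read 0: {q0, q1, q3, q4}
read 0: {q0, q1, q3, q4}
read 0: {q0, q1, q3, q4}
Reachable ∩ accepting = {q0, q3, q4} — nonempty.

accepted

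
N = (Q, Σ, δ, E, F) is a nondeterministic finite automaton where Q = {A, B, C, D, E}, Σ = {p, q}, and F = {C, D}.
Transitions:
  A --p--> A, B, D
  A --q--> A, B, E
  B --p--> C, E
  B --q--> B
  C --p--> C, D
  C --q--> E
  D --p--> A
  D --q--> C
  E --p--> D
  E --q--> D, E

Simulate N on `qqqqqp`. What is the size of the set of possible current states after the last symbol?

Start: {E}
read q: {D, E}
read q: {C, D, E}
read q: {C, D, E}
read q: {C, D, E}
read q: {C, D, E}
read p: {A, C, D}
Final reachable set {A, C, D} has 3 states.

3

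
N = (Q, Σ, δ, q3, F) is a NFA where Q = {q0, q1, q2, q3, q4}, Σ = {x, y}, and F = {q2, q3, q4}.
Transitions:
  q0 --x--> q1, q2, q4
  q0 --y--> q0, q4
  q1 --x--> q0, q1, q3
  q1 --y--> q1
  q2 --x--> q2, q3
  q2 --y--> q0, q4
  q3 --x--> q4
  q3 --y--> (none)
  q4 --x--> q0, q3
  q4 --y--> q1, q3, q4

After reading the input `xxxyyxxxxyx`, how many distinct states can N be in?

Start: {q3}
read x: {q4}
read x: {q0, q3}
read x: {q1, q2, q4}
read y: {q0, q1, q3, q4}
read y: {q0, q1, q3, q4}
read x: {q0, q1, q2, q3, q4}
read x: {q0, q1, q2, q3, q4}
read x: {q0, q1, q2, q3, q4}
read x: {q0, q1, q2, q3, q4}
read y: {q0, q1, q3, q4}
read x: {q0, q1, q2, q3, q4}
Final reachable set {q0, q1, q2, q3, q4} has 5 states.

5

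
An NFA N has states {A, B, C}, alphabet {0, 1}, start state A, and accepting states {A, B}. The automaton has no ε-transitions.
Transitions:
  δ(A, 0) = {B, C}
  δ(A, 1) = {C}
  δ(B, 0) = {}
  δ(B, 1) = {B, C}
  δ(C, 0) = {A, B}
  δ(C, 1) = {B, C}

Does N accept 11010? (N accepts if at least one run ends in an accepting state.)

Start: {A}
read 1: {C}
read 1: {B, C}
read 0: {A, B}
read 1: {B, C}
read 0: {A, B}
Reachable ∩ accepting = {A, B} — nonempty.

accepted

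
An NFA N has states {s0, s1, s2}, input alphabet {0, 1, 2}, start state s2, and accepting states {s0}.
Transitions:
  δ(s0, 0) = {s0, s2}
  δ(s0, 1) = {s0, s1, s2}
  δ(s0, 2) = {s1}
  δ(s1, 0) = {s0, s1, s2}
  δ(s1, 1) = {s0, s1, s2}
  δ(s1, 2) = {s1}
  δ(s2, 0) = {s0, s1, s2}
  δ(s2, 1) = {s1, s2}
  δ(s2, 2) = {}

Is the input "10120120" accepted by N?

Start: {s2}
read 1: {s1, s2}
read 0: {s0, s1, s2}
read 1: {s0, s1, s2}
read 2: {s1}
read 0: {s0, s1, s2}
read 1: {s0, s1, s2}
read 2: {s1}
read 0: {s0, s1, s2}
Reachable ∩ accepting = {s0} — nonempty.

accepted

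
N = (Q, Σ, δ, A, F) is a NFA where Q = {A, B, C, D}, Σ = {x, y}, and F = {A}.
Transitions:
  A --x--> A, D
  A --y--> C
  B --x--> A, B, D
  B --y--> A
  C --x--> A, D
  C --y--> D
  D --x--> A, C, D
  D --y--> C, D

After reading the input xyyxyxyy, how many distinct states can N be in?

Start: {A}
read x: {A, D}
read y: {C, D}
read y: {C, D}
read x: {A, C, D}
read y: {C, D}
read x: {A, C, D}
read y: {C, D}
read y: {C, D}
Final reachable set {C, D} has 2 states.

2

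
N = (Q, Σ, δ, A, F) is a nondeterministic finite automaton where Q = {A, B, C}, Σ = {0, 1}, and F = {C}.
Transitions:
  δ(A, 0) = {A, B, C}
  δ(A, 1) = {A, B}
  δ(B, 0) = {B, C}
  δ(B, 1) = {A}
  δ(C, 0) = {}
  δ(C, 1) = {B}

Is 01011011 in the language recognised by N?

rejected

Start: {A}
read 0: {A, B, C}
read 1: {A, B}
read 0: {A, B, C}
read 1: {A, B}
read 1: {A, B}
read 0: {A, B, C}
read 1: {A, B}
read 1: {A, B}
Reachable ∩ accepting = {} — empty.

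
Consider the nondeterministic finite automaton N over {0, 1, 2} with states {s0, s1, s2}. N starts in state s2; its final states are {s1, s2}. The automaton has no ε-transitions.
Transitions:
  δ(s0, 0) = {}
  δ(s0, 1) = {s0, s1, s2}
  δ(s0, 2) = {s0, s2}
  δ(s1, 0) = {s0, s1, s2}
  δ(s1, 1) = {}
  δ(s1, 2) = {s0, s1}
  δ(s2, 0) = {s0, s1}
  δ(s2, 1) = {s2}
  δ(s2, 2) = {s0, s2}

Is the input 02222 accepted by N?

accepted

Start: {s2}
read 0: {s0, s1}
read 2: {s0, s1, s2}
read 2: {s0, s1, s2}
read 2: {s0, s1, s2}
read 2: {s0, s1, s2}
Reachable ∩ accepting = {s1, s2} — nonempty.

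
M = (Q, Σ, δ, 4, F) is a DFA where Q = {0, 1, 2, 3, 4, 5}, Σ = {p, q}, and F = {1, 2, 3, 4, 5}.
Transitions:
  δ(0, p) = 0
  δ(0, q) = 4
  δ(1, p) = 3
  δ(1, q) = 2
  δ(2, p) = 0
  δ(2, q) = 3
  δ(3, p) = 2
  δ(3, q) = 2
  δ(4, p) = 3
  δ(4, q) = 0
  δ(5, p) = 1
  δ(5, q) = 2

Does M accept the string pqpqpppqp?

accepted

4 --p--> 3
3 --q--> 2
2 --p--> 0
0 --q--> 4
4 --p--> 3
3 --p--> 2
2 --p--> 0
0 --q--> 4
4 --p--> 3
End in state 3, which is an accepting state.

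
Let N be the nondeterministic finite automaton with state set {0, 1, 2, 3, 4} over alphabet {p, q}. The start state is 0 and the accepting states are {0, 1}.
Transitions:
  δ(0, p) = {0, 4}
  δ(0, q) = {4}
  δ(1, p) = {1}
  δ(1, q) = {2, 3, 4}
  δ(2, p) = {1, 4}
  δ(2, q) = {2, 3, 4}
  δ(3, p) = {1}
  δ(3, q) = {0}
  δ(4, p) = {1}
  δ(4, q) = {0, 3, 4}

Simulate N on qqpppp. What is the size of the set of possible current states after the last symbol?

3

Start: {0}
read q: {4}
read q: {0, 3, 4}
read p: {0, 1, 4}
read p: {0, 1, 4}
read p: {0, 1, 4}
read p: {0, 1, 4}
Final reachable set {0, 1, 4} has 3 states.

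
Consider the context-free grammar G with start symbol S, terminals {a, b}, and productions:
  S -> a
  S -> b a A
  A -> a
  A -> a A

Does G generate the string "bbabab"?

no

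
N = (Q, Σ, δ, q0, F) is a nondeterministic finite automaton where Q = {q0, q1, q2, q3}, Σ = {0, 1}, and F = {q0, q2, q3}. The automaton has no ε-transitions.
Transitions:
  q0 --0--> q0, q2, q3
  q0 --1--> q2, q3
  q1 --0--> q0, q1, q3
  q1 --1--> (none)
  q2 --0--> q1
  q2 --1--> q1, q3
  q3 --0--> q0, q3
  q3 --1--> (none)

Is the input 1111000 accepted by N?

Start: {q0}
read 1: {q2, q3}
read 1: {q1, q3}
read 1: {}
The reachable set is empty and stays empty for the remaining 4 symbols.
Reachable ∩ accepting = {} — empty.

rejected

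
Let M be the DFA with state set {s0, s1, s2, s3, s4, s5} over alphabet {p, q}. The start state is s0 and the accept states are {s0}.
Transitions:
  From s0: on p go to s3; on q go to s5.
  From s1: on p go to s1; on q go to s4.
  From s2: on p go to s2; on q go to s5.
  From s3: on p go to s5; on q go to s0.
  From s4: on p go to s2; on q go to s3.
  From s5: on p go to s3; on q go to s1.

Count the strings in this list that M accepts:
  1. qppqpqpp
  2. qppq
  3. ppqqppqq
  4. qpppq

1

qppqpqpp: rejected
qppq: rejected
ppqqppqq: rejected
qpppq: accepted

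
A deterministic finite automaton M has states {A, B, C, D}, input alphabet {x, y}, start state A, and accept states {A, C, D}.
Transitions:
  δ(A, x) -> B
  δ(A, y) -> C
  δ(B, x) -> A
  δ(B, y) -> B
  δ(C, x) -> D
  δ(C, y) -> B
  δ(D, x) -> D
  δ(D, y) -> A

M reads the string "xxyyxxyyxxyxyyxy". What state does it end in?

C

A --x--> B
B --x--> A
A --y--> C
C --y--> B
B --x--> A
A --x--> B
B --y--> B
B --y--> B
B --x--> A
A --x--> B
B --y--> B
B --x--> A
A --y--> C
C --y--> B
B --x--> A
A --y--> C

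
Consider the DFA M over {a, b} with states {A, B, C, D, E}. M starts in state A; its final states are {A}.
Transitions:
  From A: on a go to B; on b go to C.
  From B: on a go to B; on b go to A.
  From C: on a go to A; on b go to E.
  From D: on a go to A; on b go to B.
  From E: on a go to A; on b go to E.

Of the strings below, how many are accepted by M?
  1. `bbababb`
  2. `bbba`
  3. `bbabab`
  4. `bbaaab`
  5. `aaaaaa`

`bbababb`: rejected
`bbba`: accepted
`bbabab`: rejected
`bbaaab`: accepted
`aaaaaa`: rejected

2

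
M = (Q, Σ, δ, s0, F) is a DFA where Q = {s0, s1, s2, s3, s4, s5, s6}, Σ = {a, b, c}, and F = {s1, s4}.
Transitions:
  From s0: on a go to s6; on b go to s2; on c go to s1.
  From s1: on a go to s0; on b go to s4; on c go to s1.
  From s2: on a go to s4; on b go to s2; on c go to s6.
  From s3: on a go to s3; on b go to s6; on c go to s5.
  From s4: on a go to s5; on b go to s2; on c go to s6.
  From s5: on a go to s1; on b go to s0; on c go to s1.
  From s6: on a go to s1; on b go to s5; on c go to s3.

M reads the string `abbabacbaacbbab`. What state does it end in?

s0 --a--> s6
s6 --b--> s5
s5 --b--> s0
s0 --a--> s6
s6 --b--> s5
s5 --a--> s1
s1 --c--> s1
s1 --b--> s4
s4 --a--> s5
s5 --a--> s1
s1 --c--> s1
s1 --b--> s4
s4 --b--> s2
s2 --a--> s4
s4 --b--> s2

s2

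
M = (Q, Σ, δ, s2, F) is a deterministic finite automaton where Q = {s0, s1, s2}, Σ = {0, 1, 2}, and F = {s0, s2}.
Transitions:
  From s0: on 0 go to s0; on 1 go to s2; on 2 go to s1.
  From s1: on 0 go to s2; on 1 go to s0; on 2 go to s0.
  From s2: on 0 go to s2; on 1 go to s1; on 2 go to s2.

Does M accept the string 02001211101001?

rejected

s2 --0--> s2
s2 --2--> s2
s2 --0--> s2
s2 --0--> s2
s2 --1--> s1
s1 --2--> s0
s0 --1--> s2
s2 --1--> s1
s1 --1--> s0
s0 --0--> s0
s0 --1--> s2
s2 --0--> s2
s2 --0--> s2
s2 --1--> s1
End in state s1, which is not an accepting state.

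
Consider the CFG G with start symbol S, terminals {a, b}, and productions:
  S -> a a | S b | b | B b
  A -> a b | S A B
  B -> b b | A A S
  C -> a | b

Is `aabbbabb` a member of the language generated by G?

no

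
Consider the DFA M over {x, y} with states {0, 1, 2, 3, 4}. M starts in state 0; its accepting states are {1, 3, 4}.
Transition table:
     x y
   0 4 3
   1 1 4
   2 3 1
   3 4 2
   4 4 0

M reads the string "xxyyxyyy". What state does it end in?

2

0 --x--> 4
4 --x--> 4
4 --y--> 0
0 --y--> 3
3 --x--> 4
4 --y--> 0
0 --y--> 3
3 --y--> 2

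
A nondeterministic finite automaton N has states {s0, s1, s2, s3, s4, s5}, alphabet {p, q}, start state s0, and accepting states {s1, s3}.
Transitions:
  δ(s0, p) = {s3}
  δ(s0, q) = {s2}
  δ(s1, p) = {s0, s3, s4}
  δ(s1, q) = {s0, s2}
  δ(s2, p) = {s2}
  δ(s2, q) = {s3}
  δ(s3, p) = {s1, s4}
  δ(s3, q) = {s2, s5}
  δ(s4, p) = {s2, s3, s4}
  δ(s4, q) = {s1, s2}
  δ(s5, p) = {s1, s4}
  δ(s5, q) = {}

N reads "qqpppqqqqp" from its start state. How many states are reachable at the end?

3

Start: {s0}
read q: {s2}
read q: {s3}
read p: {s1, s4}
read p: {s0, s2, s3, s4}
read p: {s1, s2, s3, s4}
read q: {s0, s1, s2, s3, s5}
read q: {s0, s2, s3, s5}
read q: {s2, s3, s5}
read q: {s2, s3, s5}
read p: {s1, s2, s4}
Final reachable set {s1, s2, s4} has 3 states.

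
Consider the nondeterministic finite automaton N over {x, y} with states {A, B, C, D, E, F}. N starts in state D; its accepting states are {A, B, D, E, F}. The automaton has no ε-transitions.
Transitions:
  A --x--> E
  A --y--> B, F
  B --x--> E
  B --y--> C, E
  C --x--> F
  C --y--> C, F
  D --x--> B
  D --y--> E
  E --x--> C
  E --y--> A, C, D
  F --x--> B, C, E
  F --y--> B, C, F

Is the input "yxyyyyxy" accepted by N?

accepted

Start: {D}
read y: {E}
read x: {C}
read y: {C, F}
read y: {B, C, F}
read y: {B, C, E, F}
read y: {A, B, C, D, E, F}
read x: {B, C, E, F}
read y: {A, B, C, D, E, F}
Reachable ∩ accepting = {A, B, D, E, F} — nonempty.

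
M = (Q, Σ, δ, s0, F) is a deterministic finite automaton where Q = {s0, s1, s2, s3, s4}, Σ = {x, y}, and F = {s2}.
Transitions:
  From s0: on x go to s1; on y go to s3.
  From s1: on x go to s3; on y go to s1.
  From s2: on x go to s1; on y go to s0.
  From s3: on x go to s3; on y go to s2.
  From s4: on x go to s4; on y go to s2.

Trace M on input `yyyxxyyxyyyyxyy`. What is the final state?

s0 --y--> s3
s3 --y--> s2
s2 --y--> s0
s0 --x--> s1
s1 --x--> s3
s3 --y--> s2
s2 --y--> s0
s0 --x--> s1
s1 --y--> s1
s1 --y--> s1
s1 --y--> s1
s1 --y--> s1
s1 --x--> s3
s3 --y--> s2
s2 --y--> s0

s0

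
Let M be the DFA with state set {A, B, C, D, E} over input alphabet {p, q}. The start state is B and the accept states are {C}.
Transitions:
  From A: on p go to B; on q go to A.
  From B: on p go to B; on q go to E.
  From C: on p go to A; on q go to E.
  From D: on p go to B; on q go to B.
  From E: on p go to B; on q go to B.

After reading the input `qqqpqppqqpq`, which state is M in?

E

B --q--> E
E --q--> B
B --q--> E
E --p--> B
B --q--> E
E --p--> B
B --p--> B
B --q--> E
E --q--> B
B --p--> B
B --q--> E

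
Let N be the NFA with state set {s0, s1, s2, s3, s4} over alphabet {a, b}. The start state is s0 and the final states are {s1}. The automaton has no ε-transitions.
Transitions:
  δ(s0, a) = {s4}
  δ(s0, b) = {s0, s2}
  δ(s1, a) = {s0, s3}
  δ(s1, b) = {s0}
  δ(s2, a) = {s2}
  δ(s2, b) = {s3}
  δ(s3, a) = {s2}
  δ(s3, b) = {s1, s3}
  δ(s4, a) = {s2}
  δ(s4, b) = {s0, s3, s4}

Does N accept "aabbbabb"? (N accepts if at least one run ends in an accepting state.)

Start: {s0}
read a: {s4}
read a: {s2}
read b: {s3}
read b: {s1, s3}
read b: {s0, s1, s3}
read a: {s0, s2, s3, s4}
read b: {s0, s1, s2, s3, s4}
read b: {s0, s1, s2, s3, s4}
Reachable ∩ accepting = {s1} — nonempty.

accepted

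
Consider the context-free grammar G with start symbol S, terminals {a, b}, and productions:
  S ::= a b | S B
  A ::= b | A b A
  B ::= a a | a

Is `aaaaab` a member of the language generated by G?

no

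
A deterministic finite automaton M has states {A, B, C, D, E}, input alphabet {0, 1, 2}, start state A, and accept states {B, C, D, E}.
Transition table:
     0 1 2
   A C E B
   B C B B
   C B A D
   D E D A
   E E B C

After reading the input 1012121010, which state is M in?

A --1--> E
E --0--> E
E --1--> B
B --2--> B
B --1--> B
B --2--> B
B --1--> B
B --0--> C
C --1--> A
A --0--> C

C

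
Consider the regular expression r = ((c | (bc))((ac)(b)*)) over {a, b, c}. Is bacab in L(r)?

No split of bacab into u·v has (c|(bc)) matching u and ((ac)(b)*) matching v.

no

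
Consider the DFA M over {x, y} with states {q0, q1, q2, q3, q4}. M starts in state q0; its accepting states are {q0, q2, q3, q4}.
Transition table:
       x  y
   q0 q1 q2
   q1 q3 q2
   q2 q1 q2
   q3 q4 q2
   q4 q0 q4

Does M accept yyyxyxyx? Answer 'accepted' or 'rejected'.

rejected

q0 --y--> q2
q2 --y--> q2
q2 --y--> q2
q2 --x--> q1
q1 --y--> q2
q2 --x--> q1
q1 --y--> q2
q2 --x--> q1
End in state q1, which is not an accepting state.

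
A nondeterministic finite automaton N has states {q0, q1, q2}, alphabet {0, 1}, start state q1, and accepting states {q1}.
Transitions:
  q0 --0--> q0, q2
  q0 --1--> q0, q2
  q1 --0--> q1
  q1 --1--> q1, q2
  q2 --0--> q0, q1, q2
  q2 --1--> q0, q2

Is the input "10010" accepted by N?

accepted

Start: {q1}
read 1: {q1, q2}
read 0: {q0, q1, q2}
read 0: {q0, q1, q2}
read 1: {q0, q1, q2}
read 0: {q0, q1, q2}
Reachable ∩ accepting = {q1} — nonempty.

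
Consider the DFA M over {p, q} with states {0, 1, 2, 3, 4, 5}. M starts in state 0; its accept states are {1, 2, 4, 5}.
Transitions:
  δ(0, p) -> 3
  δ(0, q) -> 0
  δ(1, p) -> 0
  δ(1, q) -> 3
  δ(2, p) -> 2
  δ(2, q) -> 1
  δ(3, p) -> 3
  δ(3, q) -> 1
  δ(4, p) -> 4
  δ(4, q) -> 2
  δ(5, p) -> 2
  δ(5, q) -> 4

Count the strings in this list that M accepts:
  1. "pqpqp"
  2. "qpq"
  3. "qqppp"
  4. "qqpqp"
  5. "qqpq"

"pqpqp": rejected
"qpq": accepted
"qqppp": rejected
"qqpqp": rejected
"qqpq": accepted

2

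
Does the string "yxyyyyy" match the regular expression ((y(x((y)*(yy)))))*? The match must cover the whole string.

Split into 1 piece yxyyyyy; each matches (y(x((y)*(yy)))).

yes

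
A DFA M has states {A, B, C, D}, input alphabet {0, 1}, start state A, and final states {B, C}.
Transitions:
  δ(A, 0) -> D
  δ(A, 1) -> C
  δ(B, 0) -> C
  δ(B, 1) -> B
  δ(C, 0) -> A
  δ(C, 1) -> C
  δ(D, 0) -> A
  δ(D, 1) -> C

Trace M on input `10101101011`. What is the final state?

C

A --1--> C
C --0--> A
A --1--> C
C --0--> A
A --1--> C
C --1--> C
C --0--> A
A --1--> C
C --0--> A
A --1--> C
C --1--> C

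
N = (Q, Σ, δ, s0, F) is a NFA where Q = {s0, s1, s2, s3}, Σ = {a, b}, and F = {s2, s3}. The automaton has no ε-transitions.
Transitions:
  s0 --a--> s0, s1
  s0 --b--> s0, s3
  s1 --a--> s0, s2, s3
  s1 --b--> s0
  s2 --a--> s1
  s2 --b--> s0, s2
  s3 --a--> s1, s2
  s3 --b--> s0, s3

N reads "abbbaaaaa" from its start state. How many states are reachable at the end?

Start: {s0}
read a: {s0, s1}
read b: {s0, s3}
read b: {s0, s3}
read b: {s0, s3}
read a: {s0, s1, s2}
read a: {s0, s1, s2, s3}
read a: {s0, s1, s2, s3}
read a: {s0, s1, s2, s3}
read a: {s0, s1, s2, s3}
Final reachable set {s0, s1, s2, s3} has 4 states.

4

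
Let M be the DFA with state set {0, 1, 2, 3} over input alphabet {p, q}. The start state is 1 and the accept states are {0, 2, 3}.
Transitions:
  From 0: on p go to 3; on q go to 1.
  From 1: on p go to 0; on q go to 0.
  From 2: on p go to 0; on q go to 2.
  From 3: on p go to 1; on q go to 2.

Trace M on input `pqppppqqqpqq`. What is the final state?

1 --p--> 0
0 --q--> 1
1 --p--> 0
0 --p--> 3
3 --p--> 1
1 --p--> 0
0 --q--> 1
1 --q--> 0
0 --q--> 1
1 --p--> 0
0 --q--> 1
1 --q--> 0

0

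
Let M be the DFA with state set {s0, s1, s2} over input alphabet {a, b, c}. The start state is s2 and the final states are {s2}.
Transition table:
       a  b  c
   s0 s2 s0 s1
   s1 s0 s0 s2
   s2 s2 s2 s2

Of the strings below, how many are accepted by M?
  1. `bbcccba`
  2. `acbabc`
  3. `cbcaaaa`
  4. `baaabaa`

4

`bbcccba`: accepted
`acbabc`: accepted
`cbcaaaa`: accepted
`baaabaa`: accepted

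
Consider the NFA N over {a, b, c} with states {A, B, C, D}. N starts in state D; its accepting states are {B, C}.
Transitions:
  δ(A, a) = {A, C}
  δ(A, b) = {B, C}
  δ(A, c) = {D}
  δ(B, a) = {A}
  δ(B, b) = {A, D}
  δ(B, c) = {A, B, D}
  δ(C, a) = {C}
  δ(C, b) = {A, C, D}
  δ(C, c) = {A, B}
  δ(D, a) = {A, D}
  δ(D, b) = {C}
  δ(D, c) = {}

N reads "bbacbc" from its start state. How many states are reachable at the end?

3

Start: {D}
read b: {C}
read b: {A, C, D}
read a: {A, C, D}
read c: {A, B, D}
read b: {A, B, C, D}
read c: {A, B, D}
Final reachable set {A, B, D} has 3 states.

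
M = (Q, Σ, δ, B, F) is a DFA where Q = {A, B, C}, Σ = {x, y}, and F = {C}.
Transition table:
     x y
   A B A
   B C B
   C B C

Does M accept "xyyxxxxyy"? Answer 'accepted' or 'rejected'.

accepted

B --x--> C
C --y--> C
C --y--> C
C --x--> B
B --x--> C
C --x--> B
B --x--> C
C --y--> C
C --y--> C
End in state C, which is an accepting state.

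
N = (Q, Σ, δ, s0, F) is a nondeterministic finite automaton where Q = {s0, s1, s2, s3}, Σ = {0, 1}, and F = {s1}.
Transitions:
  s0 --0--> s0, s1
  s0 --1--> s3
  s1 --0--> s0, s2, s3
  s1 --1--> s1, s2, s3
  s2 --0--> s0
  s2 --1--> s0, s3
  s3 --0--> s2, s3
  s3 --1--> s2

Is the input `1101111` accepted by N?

Start: {s0}
read 1: {s3}
read 1: {s2}
read 0: {s0}
read 1: {s3}
read 1: {s2}
read 1: {s0, s3}
read 1: {s2, s3}
Reachable ∩ accepting = {} — empty.

rejected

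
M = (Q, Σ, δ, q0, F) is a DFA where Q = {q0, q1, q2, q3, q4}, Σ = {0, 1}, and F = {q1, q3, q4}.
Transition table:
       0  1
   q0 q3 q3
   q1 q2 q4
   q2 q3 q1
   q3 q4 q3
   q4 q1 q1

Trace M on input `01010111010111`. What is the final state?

q0 --0--> q3
q3 --1--> q3
q3 --0--> q4
q4 --1--> q1
q1 --0--> q2
q2 --1--> q1
q1 --1--> q4
q4 --1--> q1
q1 --0--> q2
q2 --1--> q1
q1 --0--> q2
q2 --1--> q1
q1 --1--> q4
q4 --1--> q1

q1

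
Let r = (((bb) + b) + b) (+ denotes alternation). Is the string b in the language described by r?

The left alternative ((bb)+b) matches b.

yes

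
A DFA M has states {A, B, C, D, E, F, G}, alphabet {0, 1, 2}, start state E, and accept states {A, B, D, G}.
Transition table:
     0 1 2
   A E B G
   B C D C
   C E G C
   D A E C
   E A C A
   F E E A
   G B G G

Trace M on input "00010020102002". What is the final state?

E --0--> A
A --0--> E
E --0--> A
A --1--> B
B --0--> C
C --0--> E
E --2--> A
A --0--> E
E --1--> C
C --0--> E
E --2--> A
A --0--> E
E --0--> A
A --2--> G

G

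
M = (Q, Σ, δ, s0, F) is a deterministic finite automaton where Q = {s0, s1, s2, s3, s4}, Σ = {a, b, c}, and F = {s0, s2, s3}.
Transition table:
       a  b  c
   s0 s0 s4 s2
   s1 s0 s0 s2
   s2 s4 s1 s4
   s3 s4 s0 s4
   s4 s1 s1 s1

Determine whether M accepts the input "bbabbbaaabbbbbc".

accepted

s0 --b--> s4
s4 --b--> s1
s1 --a--> s0
s0 --b--> s4
s4 --b--> s1
s1 --b--> s0
s0 --a--> s0
s0 --a--> s0
s0 --a--> s0
s0 --b--> s4
s4 --b--> s1
s1 --b--> s0
s0 --b--> s4
s4 --b--> s1
s1 --c--> s2
End in state s2, which is an accepting state.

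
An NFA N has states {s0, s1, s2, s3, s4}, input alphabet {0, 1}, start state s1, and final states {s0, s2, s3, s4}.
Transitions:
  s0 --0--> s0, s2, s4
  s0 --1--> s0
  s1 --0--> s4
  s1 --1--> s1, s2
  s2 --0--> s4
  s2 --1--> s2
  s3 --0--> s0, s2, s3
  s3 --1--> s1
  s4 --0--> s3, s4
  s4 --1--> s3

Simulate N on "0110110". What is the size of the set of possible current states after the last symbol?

1

Start: {s1}
read 0: {s4}
read 1: {s3}
read 1: {s1}
read 0: {s4}
read 1: {s3}
read 1: {s1}
read 0: {s4}
Final reachable set {s4} has 1 state.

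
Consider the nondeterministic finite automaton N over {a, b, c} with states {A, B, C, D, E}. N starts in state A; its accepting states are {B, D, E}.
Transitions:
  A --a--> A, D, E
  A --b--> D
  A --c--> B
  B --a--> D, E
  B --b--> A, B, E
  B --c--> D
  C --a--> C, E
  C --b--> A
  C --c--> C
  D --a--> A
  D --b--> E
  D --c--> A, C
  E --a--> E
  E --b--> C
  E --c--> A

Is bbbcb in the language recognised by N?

rejected

Start: {A}
read b: {D}
read b: {E}
read b: {C}
read c: {C}
read b: {A}
Reachable ∩ accepting = {} — empty.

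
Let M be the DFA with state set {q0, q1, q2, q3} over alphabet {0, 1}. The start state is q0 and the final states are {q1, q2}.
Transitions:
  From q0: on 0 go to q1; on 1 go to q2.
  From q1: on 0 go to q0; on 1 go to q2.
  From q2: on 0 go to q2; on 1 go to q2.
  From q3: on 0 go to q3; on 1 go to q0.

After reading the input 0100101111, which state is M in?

q0 --0--> q1
q1 --1--> q2
q2 --0--> q2
q2 --0--> q2
q2 --1--> q2
q2 --0--> q2
q2 --1--> q2
q2 --1--> q2
q2 --1--> q2
q2 --1--> q2

q2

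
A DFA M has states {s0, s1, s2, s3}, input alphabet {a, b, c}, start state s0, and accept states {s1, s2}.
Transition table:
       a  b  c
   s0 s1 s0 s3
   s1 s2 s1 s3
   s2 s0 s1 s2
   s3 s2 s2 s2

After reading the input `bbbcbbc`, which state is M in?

s0 --b--> s0
s0 --b--> s0
s0 --b--> s0
s0 --c--> s3
s3 --b--> s2
s2 --b--> s1
s1 --c--> s3

s3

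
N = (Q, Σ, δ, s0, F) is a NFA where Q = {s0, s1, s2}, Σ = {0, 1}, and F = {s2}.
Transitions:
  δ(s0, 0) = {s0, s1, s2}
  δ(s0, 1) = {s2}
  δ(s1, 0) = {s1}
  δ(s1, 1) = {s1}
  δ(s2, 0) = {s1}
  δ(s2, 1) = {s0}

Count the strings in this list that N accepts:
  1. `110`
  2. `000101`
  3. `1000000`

2

`110`: accepted
`000101`: accepted
`1000000`: rejected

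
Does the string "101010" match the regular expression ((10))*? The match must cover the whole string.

Split into 3 pieces 10 · 10 · 10; each matches (10).

yes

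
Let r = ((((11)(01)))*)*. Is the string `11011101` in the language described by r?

Split into 2 pieces 1101 · 1101; each matches (((11)(01)))*.

yes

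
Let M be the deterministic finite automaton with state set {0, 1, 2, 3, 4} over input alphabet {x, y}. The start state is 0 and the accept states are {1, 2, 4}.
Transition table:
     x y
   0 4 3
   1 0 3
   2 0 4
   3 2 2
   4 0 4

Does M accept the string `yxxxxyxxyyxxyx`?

0 --y--> 3
3 --x--> 2
2 --x--> 0
0 --x--> 4
4 --x--> 0
0 --y--> 3
3 --x--> 2
2 --x--> 0
0 --y--> 3
3 --y--> 2
2 --x--> 0
0 --x--> 4
4 --y--> 4
4 --x--> 0
End in state 0, which is not an accepting state.

rejected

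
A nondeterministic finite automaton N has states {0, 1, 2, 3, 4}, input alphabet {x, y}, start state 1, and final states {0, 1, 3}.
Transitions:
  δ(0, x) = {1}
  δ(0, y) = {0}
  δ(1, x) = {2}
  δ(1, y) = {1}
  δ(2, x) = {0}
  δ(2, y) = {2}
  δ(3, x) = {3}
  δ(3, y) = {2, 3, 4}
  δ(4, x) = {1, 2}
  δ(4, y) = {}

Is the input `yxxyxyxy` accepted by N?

rejected

Start: {1}
read y: {1}
read x: {2}
read x: {0}
read y: {0}
read x: {1}
read y: {1}
read x: {2}
read y: {2}
Reachable ∩ accepting = {} — empty.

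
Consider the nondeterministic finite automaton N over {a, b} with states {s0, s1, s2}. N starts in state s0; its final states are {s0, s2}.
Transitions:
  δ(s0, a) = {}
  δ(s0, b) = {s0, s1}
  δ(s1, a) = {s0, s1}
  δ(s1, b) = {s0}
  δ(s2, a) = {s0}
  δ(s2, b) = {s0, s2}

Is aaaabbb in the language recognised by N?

Start: {s0}
read a: {}
The reachable set is empty and stays empty for the remaining 6 symbols.
Reachable ∩ accepting = {} — empty.

rejected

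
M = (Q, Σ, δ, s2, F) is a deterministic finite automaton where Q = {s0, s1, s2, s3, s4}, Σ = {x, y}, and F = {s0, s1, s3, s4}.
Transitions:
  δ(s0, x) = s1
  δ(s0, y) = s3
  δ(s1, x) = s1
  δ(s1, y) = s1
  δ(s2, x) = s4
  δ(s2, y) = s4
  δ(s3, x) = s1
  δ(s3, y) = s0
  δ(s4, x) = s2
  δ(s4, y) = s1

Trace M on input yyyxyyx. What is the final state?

s1

s2 --y--> s4
s4 --y--> s1
s1 --y--> s1
s1 --x--> s1
s1 --y--> s1
s1 --y--> s1
s1 --x--> s1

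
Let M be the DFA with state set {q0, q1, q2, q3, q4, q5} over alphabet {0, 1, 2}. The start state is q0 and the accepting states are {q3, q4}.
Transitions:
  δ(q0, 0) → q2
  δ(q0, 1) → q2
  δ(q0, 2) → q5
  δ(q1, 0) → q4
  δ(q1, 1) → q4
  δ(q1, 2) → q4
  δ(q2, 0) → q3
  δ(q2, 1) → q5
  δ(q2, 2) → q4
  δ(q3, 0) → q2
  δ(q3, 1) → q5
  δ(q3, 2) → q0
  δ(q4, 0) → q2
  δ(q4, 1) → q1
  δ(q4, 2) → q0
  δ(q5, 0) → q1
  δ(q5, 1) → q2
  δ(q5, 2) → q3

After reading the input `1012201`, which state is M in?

q5

q0 --1--> q2
q2 --0--> q3
q3 --1--> q5
q5 --2--> q3
q3 --2--> q0
q0 --0--> q2
q2 --1--> q5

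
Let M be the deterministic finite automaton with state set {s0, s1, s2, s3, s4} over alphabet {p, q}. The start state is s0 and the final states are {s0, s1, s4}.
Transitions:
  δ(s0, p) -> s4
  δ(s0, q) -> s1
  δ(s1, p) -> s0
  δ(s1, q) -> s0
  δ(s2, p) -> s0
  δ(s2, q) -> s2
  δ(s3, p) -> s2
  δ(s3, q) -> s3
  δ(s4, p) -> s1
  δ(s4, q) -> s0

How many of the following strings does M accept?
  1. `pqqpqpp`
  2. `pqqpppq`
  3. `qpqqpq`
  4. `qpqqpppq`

`pqqpqpp`: accepted
`pqqpppq`: accepted
`qpqqpq`: accepted
`qpqqpppq`: accepted

4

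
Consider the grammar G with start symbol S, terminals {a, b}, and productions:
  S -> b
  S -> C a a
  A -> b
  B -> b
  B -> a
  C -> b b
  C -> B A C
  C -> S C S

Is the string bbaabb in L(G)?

no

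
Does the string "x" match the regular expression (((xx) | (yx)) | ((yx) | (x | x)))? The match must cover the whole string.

yes

The right alternative ((yx)|(x|x)) matches x.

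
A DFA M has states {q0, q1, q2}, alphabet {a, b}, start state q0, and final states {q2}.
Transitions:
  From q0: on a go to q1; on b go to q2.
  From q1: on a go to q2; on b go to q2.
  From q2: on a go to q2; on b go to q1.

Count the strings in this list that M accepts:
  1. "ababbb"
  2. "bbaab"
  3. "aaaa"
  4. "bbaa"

"ababbb": rejected
"bbaab": rejected
"aaaa": accepted
"bbaa": accepted

2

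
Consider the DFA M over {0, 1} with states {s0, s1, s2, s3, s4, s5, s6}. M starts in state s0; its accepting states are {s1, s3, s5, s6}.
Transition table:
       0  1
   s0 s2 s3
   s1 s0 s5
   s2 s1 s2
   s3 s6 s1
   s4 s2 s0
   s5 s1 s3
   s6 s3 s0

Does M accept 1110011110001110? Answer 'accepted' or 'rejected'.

rejected

s0 --1--> s3
s3 --1--> s1
s1 --1--> s5
s5 --0--> s1
s1 --0--> s0
s0 --1--> s3
s3 --1--> s1
s1 --1--> s5
s5 --1--> s3
s3 --0--> s6
s6 --0--> s3
s3 --0--> s6
s6 --1--> s0
s0 --1--> s3
s3 --1--> s1
s1 --0--> s0
End in state s0, which is not an accepting state.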